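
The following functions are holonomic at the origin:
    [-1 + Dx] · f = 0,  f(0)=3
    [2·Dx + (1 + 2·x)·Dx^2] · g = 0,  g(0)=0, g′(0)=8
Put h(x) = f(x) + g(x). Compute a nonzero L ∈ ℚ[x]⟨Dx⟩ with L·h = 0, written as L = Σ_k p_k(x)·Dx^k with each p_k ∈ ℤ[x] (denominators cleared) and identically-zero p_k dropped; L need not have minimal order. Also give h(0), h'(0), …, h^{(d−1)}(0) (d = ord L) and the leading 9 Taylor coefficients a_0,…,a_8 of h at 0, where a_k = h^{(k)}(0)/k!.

L = (-10 - 4·x)·Dx + (7 - 4·x - 4·x^2)·Dx^2 + (3 + 8·x + 4·x^2)·Dx^3  (order 3).
h: a_k = 3, 11, -13/2, 67/6, -127/8, 205/8, -3413/80, 122881/1680, -1720319/13440, …
ICs: h(0) = 3, h′(0) = 11, h′′(0) = -13.

f: a_k = 3, 3, 3/2, 1/2, 1/8, 1/40, 1/240, 1/1680, 1/13440, …
g: a_k = 0, 8, -8, 32/3, -16, 128/5, -128/3, 512/7, -128, …
L₀ := lclm(L_f,L_g); ord L₀ ≤ 1+2.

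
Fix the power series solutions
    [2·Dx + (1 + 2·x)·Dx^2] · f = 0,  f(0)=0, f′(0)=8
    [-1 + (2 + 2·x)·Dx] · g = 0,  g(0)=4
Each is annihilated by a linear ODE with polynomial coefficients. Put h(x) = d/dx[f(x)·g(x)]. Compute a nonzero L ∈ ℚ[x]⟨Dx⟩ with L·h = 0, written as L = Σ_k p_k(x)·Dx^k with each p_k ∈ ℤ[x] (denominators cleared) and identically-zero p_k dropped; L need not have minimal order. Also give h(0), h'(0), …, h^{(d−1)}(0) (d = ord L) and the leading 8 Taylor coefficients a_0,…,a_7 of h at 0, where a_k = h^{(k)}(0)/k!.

f: a_k = 0, 8, -8, 32/3, -16, 128/5, -128/3, 512/7, …
g: a_k = 4, 2, -1/2, 1/4, -5/32, 7/64, -21/256, 33/512, …
f·g: L₀ = L_f ⊗_s L_g, ord ≤ 2·1.
Derive L from L₀ (diff closure).
L = (-11 - 4·x + 4·x^2) + (-28 - 36·x + 24·x^2 + 32·x^3)·Dx + (-4 - 8·x + 12·x^2 + 32·x^3 + 16·x^4)·Dx^2  (order 2).
h: a_k = 32, -32, 68, -440/3, 3709/12, -12801/20, 209709/160, -746239/280, …
ICs: h(0) = 32, h′(0) = -32.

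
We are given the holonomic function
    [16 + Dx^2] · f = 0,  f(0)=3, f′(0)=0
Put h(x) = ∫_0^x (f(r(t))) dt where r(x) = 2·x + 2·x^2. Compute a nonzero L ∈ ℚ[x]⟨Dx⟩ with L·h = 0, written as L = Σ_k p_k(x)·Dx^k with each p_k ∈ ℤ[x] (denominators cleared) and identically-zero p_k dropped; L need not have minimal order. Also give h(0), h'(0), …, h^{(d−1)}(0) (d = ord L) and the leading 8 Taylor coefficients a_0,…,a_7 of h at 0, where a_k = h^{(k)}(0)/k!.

f: a_k = 3, 0, -24, 0, 32, 0, -256/15, 0, …
L₀ from L_f via x↦r, Dx↦r'^{-1}Dx.
∫: right-multiply L₀ by Dx.
L = (64 + 384·x + 768·x^2 + 512·x^3)·Dx - 2·Dx^2 + (1 + 2·x)·Dx^3  (order 3).
h: a_k = 0, 3, 0, -32, -48, 416/5, 1024/3, 29696/105, …
ICs: h(0) = 0, h′(0) = 3, h′′(0) = 0.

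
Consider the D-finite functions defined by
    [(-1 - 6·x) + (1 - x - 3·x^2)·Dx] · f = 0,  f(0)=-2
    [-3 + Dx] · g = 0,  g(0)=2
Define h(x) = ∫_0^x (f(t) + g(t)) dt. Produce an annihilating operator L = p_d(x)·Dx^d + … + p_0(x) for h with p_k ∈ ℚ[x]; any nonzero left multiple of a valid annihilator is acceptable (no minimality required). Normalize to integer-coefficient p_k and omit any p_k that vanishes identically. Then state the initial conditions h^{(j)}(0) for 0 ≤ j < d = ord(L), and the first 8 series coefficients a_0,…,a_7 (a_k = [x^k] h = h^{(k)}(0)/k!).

L = (-15 - 9·x - 243·x^2 - 162·x^3)·Dx + (-1 + 36·x + 99·x^2 - 54·x^3 - 81·x^4)·Dx^2 + (2 - 11·x - 6·x^2 + 36·x^3 + 27·x^4)·Dx^3  (order 3).
h: a_k = 0, 0, 2, 1/3, -5/4, -25/4, -1519/120, -1097/40, …
ICs: h(0) = 0, h′(0) = 0, h′′(0) = 4.

f: a_k = -2, -2, -8, -14, -38, -80, -194, -434, …
g: a_k = 2, 6, 9, 9, 27/4, 81/20, 81/40, 243/280, …
L₀ := lclm(L_f,L_g); ord L₀ ≤ 1+1.
∫: right-multiply L₀ by Dx.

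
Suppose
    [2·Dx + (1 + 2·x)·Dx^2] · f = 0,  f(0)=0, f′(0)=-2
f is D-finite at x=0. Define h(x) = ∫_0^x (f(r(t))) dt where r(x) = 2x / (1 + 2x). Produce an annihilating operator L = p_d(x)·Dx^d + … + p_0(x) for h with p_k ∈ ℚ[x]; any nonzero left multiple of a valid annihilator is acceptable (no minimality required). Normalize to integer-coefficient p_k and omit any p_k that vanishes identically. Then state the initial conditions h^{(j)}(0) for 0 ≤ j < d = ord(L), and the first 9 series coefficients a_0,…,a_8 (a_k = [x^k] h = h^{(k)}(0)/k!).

f: a_k = 0, -2, 2, -8/3, 4, -32/5, 32/3, -128/7, 32, …
L₀ from L_f via x↦r, Dx↦r'^{-1}Dx.
h=∫₀ˣh₀: take L = L₀·Dx.
L = (8 + 24·x)·Dx^2 + (1 + 8·x + 12·x^2)·Dx^3  (order 3).
h: a_k = 0, 0, -2, 16/3, -52/3, 64, -3872/15, 3328/3, -34976/7, …
ICs: h(0) = 0, h′(0) = 0, h′′(0) = -4.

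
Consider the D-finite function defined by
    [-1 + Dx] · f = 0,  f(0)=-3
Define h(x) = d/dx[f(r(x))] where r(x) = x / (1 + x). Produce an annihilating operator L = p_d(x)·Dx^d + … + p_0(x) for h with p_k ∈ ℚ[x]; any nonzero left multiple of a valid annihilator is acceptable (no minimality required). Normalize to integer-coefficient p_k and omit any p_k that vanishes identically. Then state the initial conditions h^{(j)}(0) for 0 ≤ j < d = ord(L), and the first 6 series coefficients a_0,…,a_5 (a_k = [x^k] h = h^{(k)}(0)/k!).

L = (-1 - 2·x) + (-1 - 2·x - x^2)·Dx  (order 1).
h: a_k = -3, 3, -3/2, -1/2, 19/8, -151/40, …
ICs: h(0) = -3.

f: a_k = -3, -3, -3/2, -1/2, -1/8, -1/40, …
Change of var in L_f (x↦r) gives L₀.
h₀' ⇒ L via d/dx closure of L₀.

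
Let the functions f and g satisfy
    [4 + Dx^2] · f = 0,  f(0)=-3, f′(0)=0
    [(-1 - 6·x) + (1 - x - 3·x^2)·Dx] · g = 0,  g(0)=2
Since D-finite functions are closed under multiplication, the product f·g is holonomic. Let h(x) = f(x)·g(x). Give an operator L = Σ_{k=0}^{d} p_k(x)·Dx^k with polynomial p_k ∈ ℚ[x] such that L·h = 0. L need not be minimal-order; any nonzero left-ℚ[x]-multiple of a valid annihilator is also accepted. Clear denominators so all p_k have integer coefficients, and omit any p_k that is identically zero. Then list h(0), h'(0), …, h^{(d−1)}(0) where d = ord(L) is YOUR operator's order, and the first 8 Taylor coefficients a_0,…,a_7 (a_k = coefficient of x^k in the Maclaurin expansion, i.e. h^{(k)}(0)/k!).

L = (2 + 4·x + 12·x^2) + (2 + 12·x)·Dx + (-1 + x + 3·x^2)·Dx^2  (order 2).
h: a_k = -6, -6, -12, -30, -70, -160, -5542/15, -12742/15, …
ICs: h(0) = -6, h′(0) = -6.

f: a_k = -3, 0, 6, 0, -2, 0, 4/15, 0, …
g: a_k = 2, 2, 8, 14, 38, 80, 194, 434, …
f·g: L₀ = L_f ⊗_s L_g, ord ≤ 2·1.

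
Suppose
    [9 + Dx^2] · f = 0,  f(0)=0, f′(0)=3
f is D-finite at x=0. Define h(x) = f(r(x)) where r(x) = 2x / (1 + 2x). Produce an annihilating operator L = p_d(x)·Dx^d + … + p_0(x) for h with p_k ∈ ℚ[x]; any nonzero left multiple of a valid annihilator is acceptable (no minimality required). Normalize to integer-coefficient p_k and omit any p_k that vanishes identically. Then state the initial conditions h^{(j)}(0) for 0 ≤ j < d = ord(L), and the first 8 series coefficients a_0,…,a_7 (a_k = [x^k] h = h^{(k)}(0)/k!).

f: a_k = 0, 3, 0, -9/2, 0, 81/40, 0, -243/560, …
L₀ from L_f via x↦r, Dx↦r'^{-1}Dx.
L = 36 + (4 + 24·x + 48·x^2 + 32·x^3)·Dx + (1 + 8·x + 24·x^2 + 32·x^3 + 16·x^4)·Dx^2  (order 2).
h: a_k = 0, 6, -12, -12, 168, -3516/5, 2040, -154824/35, …
ICs: h(0) = 0, h′(0) = 6.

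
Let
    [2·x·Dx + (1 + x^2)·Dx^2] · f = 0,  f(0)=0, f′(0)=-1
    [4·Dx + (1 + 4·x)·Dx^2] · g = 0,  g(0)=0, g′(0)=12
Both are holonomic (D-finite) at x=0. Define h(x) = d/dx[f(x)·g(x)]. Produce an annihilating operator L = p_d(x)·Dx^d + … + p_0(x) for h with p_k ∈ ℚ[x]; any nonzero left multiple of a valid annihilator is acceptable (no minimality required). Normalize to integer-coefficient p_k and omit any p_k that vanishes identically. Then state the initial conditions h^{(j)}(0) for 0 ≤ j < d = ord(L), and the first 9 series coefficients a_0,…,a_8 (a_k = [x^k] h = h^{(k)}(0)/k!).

f: a_k = 0, -1, 0, 1/3, 0, -1/5, 0, 1/7, 0, …
g: a_k = 0, 12, -24, 64, -192, 3072/5, -2048, 49152/7, -24576, …
Product ⇒ symmetric product L₀, ord ≤ 4.
Derive L from L₀ (diff closure).
L = (144 + 896·x + 560·x^2 + 2304·x^3 + 1920·x^4 + 3328·x^5 + 256·x^7) + (132 + 304·x + 2252·x^2 + 4144·x^3 + 8896·x^4 + 5952·x^5 + 8960·x^6 + 192·x^7 + 896·x^8)·Dx + (72 + 376·x + 912·x^2 + 2808·x^3 + 3720·x^4 + 6288·x^5 + 3072·x^6 + 4368·x^7 + 192·x^8 + 512·x^9)·Dx^2 + (5 + 48·x + 178·x^2 + 416·x^3 + 729·x^4 + 720·x^5 + 1008·x^6 + 384·x^7 + 516·x^8 + 32·x^9 + 64·x^10)·Dx^3  (order 3).
h: a_k = 0, -24, 72, -240, 920, -17864/5, 69608/5, -54624, 7537416/35, …
ICs: h(0) = 0, h′(0) = -24, h′′(0) = 144.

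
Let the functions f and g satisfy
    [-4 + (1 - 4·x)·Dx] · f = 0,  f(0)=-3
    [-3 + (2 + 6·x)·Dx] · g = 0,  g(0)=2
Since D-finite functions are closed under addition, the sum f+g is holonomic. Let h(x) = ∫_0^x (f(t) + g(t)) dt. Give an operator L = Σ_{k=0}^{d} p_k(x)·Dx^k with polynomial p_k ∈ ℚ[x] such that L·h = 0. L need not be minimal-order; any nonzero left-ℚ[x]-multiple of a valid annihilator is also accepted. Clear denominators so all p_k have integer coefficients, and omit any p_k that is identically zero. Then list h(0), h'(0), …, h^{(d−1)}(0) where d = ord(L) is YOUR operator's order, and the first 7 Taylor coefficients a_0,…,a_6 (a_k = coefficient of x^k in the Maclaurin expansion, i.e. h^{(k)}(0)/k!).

f: a_k = -3, -12, -48, -192, -768, -3072, -12288, …
g: a_k = 2, 3, -9/4, 27/8, -405/64, 1701/128, -15309/512, …
L₀ := lclm(L_f,L_g); ord L₀ ≤ 1+1.
h=∫₀ˣh₀: take L = L₀·Dx.
L = (-228 - 432·x)·Dx + (137 + 696·x + 1296·x^2)·Dx^2 + (-10 - 62·x + 192·x^2 + 864·x^3)·Dx^3  (order 3).
h: a_k = 0, -1, -9/2, -67/4, -1509/32, -49557/320, -130505/256, …
ICs: h(0) = 0, h′(0) = -1, h′′(0) = -9.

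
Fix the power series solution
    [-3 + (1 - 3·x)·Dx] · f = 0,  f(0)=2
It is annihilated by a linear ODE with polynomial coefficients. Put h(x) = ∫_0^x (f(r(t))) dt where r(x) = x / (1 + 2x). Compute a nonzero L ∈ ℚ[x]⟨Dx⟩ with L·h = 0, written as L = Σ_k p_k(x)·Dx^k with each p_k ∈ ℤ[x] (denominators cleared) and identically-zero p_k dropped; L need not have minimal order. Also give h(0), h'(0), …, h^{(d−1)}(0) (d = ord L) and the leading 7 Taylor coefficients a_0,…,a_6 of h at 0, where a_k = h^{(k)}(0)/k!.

f: a_k = 2, 6, 18, 54, 162, 486, 1458, …
Change of var in L_f (x↦r) gives L₀.
Integrate: L := L₀·Dx.
L = 3·Dx + (-1 - x + 2·x^2)·Dx^2  (order 2).
h: a_k = 0, 2, 3, 2, 3/2, 6/5, 1, …
ICs: h(0) = 0, h′(0) = 2.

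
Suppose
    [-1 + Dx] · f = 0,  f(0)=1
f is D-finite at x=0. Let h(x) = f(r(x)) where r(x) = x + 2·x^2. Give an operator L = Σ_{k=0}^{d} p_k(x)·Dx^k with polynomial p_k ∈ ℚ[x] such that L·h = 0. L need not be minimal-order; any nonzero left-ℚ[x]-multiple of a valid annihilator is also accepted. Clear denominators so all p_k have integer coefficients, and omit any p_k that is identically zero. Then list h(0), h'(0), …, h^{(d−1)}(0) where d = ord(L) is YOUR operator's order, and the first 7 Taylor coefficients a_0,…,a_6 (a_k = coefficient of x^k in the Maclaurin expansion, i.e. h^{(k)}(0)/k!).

f: a_k = 1, 1, 1/2, 1/6, 1/24, 1/120, 1/720, …
Substitute x→r, Dx→(1/r')Dx; clear ⇒ L₀.
L = (-1 - 4·x) + Dx  (order 1).
h: a_k = 1, 1, 5/2, 13/6, 73/24, 281/120, 1741/720, …
ICs: h(0) = 1.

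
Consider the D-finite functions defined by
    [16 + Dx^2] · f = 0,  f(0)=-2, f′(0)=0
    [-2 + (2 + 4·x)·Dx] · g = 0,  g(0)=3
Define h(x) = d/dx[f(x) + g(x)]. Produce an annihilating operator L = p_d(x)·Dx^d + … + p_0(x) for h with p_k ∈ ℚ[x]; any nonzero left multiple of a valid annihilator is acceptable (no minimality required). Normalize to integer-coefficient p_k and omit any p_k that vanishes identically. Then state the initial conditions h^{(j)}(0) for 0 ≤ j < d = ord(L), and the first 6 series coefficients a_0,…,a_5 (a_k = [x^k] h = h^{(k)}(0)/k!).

f: a_k = -2, 0, 16, 0, -64/3, 0, …
g: a_k = 3, 3, -3/2, 3/2, -15/8, 21/8, …
L₀ := lclm(L_f,L_g); ord L₀ ≤ 2+1.
h=h₀': d/dx-closure on L₀ ⇒ L.
L = (-496 - 1024·x - 1024·x^2) + (-304 - 1632·x - 3072·x^2 - 2048·x^3)·Dx + (-31 - 64·x - 64·x^2)·Dx^2 + (-19 - 102·x - 192·x^2 - 128·x^3)·Dx^3  (order 3).
h: a_k = 3, 29, 9/2, -557/6, 105/8, 5357/120, …
ICs: h(0) = 3, h′(0) = 29, h′′(0) = 9.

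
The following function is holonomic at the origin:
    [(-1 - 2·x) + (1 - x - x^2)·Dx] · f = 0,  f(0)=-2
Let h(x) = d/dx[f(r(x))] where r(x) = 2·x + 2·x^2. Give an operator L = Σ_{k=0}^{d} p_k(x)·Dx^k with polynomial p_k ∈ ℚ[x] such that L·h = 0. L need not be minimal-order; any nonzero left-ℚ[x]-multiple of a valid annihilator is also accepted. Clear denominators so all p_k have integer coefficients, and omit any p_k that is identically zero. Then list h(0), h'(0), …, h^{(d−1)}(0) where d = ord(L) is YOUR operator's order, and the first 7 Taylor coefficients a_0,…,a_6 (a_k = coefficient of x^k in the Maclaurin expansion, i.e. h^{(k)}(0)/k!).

f: a_k = -2, -2, -4, -6, -10, -16, -26, …
f∘r: x↦r, Dx↦Dx/r' in L_f ⇒ L₀.
h=h₀': d/dx-closure on L₀ ⇒ L.
L = (10 + 20·x + 60·x^2 + 80·x^3 + 40·x^4) + (-1 + 10·x^2 + 20·x^3 + 20·x^4 + 8·x^5)·Dx  (order 1).
h: a_k = -4, -40, -240, -1280, -6480, -31392, -147840, …
ICs: h(0) = -4.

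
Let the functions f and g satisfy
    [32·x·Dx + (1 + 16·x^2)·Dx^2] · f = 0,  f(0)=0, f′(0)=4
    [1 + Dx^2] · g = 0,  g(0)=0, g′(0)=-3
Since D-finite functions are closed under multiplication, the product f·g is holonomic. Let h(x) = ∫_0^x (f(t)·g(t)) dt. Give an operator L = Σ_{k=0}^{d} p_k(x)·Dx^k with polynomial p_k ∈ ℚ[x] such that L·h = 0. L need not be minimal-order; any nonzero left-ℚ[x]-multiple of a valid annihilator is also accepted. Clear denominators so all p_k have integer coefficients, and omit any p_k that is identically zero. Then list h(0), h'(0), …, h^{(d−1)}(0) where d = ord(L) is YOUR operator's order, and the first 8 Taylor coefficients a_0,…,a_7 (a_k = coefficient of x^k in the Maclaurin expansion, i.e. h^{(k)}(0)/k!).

f: a_k = 0, 4, 0, -64/3, 0, 1024/5, 0, -16384/7, …
g: a_k = 0, -3, 0, 1/2, 0, -1/40, 0, 1/1680, …
f·g: L₀ = L_f ⊗_s L_g, ord ≤ 2·2.
h=∫₀ˣh₀: take L = L₀·Dx.
L = (1105 + 51776·x^2 + 22016·x^4 + 16384·x^6 + 65536·x^8)·Dx + (2112·x + 35840·x^3 + 49152·x^5 + 262144·x^7)·Dx^2 + (1122 + 52352·x^2 + 27648·x^4 + 32768·x^6 + 131072·x^8)·Dx^3 + (2112·x + 35840·x^3 + 49152·x^5 + 262144·x^7)·Dx^4 + (17 + 576·x^2 + 5632·x^4 + 16384·x^6 + 65536·x^8)·Dx^5  (order 5).
h: a_k = 0, 0, 0, -4, 0, 66/5, 0, -3751/42, …
ICs: h(0) = 0, h′(0) = 0, h′′(0) = 0, h′′′(0) = -24, h′′′′(0) = 0.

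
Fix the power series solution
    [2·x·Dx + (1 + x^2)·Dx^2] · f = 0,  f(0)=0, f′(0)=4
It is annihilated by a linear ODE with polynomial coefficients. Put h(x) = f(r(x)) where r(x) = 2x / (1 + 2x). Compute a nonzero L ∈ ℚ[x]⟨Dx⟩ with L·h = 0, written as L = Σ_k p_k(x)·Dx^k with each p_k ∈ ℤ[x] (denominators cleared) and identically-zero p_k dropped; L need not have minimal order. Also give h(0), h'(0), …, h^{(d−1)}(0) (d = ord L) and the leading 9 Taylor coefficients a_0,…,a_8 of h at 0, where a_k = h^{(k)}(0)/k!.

L = (4 + 16·x)·Dx + (1 + 4·x + 8·x^2)·Dx^2  (order 2).
h: a_k = 0, 8, -16, 64/3, 0, -512/5, 1024/3, -4096/7, 0, …
ICs: h(0) = 0, h′(0) = 8.

f: a_k = 0, 4, 0, -4/3, 0, 4/5, 0, -4/7, 0, …
Substitute x→r, Dx→(1/r')Dx; clear ⇒ L₀.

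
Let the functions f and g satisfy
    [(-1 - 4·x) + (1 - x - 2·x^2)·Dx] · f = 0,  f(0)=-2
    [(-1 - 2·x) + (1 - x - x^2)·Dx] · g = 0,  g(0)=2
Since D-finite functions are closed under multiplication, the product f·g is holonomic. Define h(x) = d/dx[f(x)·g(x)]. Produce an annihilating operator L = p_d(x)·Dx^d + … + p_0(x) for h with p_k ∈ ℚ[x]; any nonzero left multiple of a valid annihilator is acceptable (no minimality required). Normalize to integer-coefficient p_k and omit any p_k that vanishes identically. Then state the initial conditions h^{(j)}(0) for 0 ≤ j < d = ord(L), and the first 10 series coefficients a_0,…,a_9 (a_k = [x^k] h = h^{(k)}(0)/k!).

L = (12 + 6·x - 36·x^2 - 112·x^3 + 36·x^4 + 180·x^5 + 80·x^6) + (-2 + 21·x^2 - 8·x^3 - 50·x^4 + 3·x^5 + 42·x^6 + 16·x^7)·Dx  (order 1).
h: a_k = -8, -48, -156, -480, -1280, -3288, -8008, -19008, -43956, -99920, …
ICs: h(0) = -8.

f: a_k = -2, -2, -6, -10, -22, -42, -86, -170, -342, -682, …
g: a_k = 2, 2, 4, 6, 10, 16, 26, 42, 68, 110, …
Sym-product of L_f,L_g gives L₀ (≤ ord 1).
Derive L from L₀ (diff closure).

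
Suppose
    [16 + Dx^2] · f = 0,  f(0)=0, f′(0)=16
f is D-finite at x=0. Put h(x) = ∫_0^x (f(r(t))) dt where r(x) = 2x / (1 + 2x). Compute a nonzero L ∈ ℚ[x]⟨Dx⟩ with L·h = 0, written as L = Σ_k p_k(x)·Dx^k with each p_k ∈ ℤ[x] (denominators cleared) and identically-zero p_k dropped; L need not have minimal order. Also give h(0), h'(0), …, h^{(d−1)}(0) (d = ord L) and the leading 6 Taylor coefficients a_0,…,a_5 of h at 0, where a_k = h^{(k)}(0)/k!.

f: a_k = 0, 16, 0, -128/3, 0, 512/15, …
Change of var in L_f (x↦r) gives L₀.
h=∫₀ˣh₀: take L = L₀·Dx.
L = 64·Dx + (4 + 24·x + 48·x^2 + 32·x^3)·Dx^2 + (1 + 8·x + 24·x^2 + 32·x^3 + 16·x^4)·Dx^3  (order 3).
h: a_k = 0, 0, 16, -64/3, -160/3, 1792/5, …
ICs: h(0) = 0, h′(0) = 0, h′′(0) = 32.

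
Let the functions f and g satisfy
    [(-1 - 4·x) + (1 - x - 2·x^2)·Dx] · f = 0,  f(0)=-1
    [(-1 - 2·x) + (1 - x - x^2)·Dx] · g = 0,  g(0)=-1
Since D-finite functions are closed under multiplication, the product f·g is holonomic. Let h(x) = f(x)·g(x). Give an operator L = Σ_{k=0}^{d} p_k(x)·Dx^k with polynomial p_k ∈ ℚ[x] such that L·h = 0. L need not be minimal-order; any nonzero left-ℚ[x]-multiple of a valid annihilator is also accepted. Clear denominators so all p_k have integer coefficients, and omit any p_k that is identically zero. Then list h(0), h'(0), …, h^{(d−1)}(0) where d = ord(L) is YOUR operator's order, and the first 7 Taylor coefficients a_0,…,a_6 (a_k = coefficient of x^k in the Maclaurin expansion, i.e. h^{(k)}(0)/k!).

f: a_k = -1, -1, -3, -5, -11, -21, -43, …
g: a_k = -1, -1, -2, -3, -5, -8, -13, …
L₀ := L_f ⊗_s L_g (sym. prod.), ord ≤ 1.
L = (-2 - 4·x + 9·x^2 + 8·x^3) + (1 - 2·x - 2·x^2 + 3·x^3 + 2·x^4)·Dx  (order 1).
h: a_k = 1, 2, 6, 13, 30, 64, 137, …
ICs: h(0) = 1.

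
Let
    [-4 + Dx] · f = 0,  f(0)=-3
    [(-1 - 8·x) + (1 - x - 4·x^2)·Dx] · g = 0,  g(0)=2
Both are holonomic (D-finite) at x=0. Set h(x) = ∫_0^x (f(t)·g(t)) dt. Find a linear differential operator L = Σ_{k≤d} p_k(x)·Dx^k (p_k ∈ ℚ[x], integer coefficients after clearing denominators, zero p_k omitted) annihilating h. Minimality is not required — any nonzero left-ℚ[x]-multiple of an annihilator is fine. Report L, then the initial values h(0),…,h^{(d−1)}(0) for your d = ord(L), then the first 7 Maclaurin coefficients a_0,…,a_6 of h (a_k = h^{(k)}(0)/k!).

L = (5 + 4·x - 16·x^2)·Dx + (-1 + x + 4·x^2)·Dx^2  (order 2).
h: a_k = 0, -6, -15, -34, -143/2, -758/5, -4883/15, …
ICs: h(0) = 0, h′(0) = -6.

f: a_k = -3, -12, -24, -32, -32, -128/5, -256/15, …
g: a_k = 2, 2, 10, 18, 58, 130, 362, …
Sym-product of L_f,L_g gives L₀ (≤ ord 1).
∫: right-multiply L₀ by Dx.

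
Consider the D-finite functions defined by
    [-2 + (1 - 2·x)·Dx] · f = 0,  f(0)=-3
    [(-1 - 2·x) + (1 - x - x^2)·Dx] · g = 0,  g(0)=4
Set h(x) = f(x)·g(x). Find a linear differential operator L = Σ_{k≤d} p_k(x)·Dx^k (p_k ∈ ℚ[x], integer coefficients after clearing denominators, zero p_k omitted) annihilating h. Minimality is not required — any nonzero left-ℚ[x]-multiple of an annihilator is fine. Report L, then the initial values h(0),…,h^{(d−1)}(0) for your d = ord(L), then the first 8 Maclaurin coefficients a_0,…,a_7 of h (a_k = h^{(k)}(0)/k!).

f: a_k = -3, -6, -12, -24, -48, -96, -192, -384, …
g: a_k = 4, 4, 8, 12, 20, 32, 52, 84, …
Sym-product of L_f,L_g gives L₀ (≤ ord 1).
L = (-3 + 2·x + 6·x^2) + (1 - 3·x + x^2 + 2·x^3)·Dx  (order 1).
h: a_k = -12, -36, -96, -228, -516, -1128, -2412, -5076, …
ICs: h(0) = -12.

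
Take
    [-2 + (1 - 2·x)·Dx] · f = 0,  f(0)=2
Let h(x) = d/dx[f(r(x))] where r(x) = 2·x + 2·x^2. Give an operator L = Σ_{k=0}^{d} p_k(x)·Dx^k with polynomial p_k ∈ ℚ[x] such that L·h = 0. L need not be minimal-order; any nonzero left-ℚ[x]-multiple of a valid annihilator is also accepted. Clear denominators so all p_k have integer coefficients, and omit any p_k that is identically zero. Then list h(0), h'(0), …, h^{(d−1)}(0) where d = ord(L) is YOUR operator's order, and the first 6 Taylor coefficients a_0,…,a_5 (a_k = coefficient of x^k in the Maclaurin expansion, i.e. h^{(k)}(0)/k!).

L = (10 + 24·x + 24·x^2) + (-1 + 2·x + 12·x^2 + 8·x^3)·Dx  (order 1).
h: a_k = 8, 80, 576, 3712, 22400, 129792, …
ICs: h(0) = 8.

f: a_k = 2, 4, 8, 16, 32, 64, …
Change of var in L_f (x↦r) gives L₀.
Derive L from L₀ (diff closure).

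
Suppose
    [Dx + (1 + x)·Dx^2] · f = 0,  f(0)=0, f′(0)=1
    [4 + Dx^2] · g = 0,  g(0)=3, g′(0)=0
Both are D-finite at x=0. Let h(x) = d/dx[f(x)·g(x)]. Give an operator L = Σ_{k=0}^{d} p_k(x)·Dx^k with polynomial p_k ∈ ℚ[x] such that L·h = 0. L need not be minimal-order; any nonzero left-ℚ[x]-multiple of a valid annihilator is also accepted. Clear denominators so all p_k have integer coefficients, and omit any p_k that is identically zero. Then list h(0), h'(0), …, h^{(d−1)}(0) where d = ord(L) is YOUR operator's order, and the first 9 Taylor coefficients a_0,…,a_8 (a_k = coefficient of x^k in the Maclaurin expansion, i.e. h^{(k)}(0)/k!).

L = (-56 + 896·x + 4416·x^2 + 8064·x^3 + 7136·x^4 + 3072·x^5 + 512·x^6) + (72 + 776·x + 2080·x^2 + 2400·x^3 + 1280·x^4 + 256·x^5)·Dx + (70 + 824·x + 2780·x^2 + 4416·x^3 + 3664·x^4 + 1536·x^5 + 256·x^6)·Dx^2 + (18 + 194·x + 520·x^2 + 600·x^3 + 320·x^4 + 64·x^5)·Dx^3 + (21 + 150·x + 419·x^2 + 600·x^3 + 470·x^4 + 192·x^5 + 32·x^6)·Dx^4  (order 4).
h: a_k = 3, -3, -15, 9, 3, 0, -13/5, 31/15, -61/35, …
ICs: h(0) = 3, h′(0) = -3, h′′(0) = -30, h′′′(0) = 54.

f: a_k = 0, 1, -1/2, 1/3, -1/4, 1/5, -1/6, 1/7, -1/8, …
g: a_k = 3, 0, -6, 0, 2, 0, -4/15, 0, 2/105, …
f·g: L₀ = L_f ⊗_s L_g, ord ≤ 2·2.
h₀' ⇒ L via d/dx closure of L₀.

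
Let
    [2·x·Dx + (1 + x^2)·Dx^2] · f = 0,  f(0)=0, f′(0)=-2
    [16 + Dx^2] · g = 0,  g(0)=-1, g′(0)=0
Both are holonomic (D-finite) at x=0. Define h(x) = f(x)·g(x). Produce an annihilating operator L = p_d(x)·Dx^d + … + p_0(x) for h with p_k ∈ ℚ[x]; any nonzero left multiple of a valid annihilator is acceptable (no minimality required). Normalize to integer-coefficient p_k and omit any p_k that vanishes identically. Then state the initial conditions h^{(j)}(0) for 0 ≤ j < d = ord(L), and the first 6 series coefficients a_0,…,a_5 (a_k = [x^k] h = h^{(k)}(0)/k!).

f: a_k = 0, -2, 0, 2/3, 0, -2/5, …
g: a_k = -1, 0, 8, 0, -32/3, 0, …
h₀=f·g: eliminate ⇒ L₀, order ≤ 2·2.
L = (5440 + 19136·x^2 + 25856·x^4 + 16384·x^6 + 4096·x^8) + (1152·x + 3200·x^3 + 3072·x^5 + 1024·x^7)·Dx + (612 + 2252·x^2 + 3168·x^4 + 2048·x^6 + 512·x^8)·Dx^2 + (72·x + 200·x^3 + 192·x^5 + 64·x^7)·Dx^3 + (17 + 66·x^2 + 97·x^4 + 64·x^6 + 16·x^8)·Dx^4  (order 4).
h: a_k = 0, 2, 0, -50/3, 0, 406/15, …
ICs: h(0) = 0, h′(0) = 2, h′′(0) = 0, h′′′(0) = -100.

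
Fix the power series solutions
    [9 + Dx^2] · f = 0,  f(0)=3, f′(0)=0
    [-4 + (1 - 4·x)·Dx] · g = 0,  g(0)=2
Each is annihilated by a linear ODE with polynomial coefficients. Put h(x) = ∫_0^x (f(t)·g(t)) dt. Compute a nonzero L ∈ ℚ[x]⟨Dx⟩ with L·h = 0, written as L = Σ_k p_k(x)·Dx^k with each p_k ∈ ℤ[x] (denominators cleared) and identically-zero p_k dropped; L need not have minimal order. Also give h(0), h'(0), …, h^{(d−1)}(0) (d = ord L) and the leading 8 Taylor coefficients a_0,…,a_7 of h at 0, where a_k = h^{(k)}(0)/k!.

L = (-9 + 36·x)·Dx + 8·Dx^2 + (-1 + 4·x)·Dx^3  (order 3).
h: a_k = 0, 6, 12, 23, 69, 4497/20, 1499/2, 719277/280, …
ICs: h(0) = 0, h′(0) = 6, h′′(0) = 24.

f: a_k = 3, 0, -27/2, 0, 81/8, 0, -243/80, 0, …
g: a_k = 2, 8, 32, 128, 512, 2048, 8192, 32768, …
L₀ := L_f ⊗_s L_g (sym. prod.), ord ≤ 2.
h=∫₀ˣh₀: take L = L₀·Dx.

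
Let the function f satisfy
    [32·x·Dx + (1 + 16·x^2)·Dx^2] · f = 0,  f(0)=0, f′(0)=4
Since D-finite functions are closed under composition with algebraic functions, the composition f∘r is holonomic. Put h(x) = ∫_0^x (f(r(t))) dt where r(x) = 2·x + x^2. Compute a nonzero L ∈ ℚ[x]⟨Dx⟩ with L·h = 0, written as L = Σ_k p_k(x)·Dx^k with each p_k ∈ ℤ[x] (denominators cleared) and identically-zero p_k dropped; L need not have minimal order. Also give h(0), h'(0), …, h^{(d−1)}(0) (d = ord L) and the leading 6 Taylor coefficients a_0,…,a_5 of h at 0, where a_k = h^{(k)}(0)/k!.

L = (-1 + 128·x + 256·x^2 + 192·x^3 + 48·x^4)·Dx^2 + (1 + x + 64·x^2 + 128·x^3 + 80·x^4 + 16·x^5)·Dx^3  (order 3).
h: a_k = 0, 0, 4, 4/3, -128/3, -256/5, …
ICs: h(0) = 0, h′(0) = 0, h′′(0) = 8.

f: a_k = 0, 4, 0, -64/3, 0, 1024/5, …
Change of var in L_f (x↦r) gives L₀.
∫: right-multiply L₀ by Dx.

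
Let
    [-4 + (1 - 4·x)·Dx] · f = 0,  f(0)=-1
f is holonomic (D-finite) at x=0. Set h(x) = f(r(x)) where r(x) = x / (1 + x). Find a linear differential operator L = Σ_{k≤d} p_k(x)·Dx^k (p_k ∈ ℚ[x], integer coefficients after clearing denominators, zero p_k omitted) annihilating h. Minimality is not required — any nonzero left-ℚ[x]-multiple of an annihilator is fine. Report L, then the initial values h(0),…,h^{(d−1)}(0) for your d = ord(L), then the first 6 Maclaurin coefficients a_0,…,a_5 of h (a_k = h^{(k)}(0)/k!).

L = 4 + (-1 + 2·x + 3·x^2)·Dx  (order 1).
h: a_k = -1, -4, -12, -36, -108, -324, …
ICs: h(0) = -1.

f: a_k = -1, -4, -16, -64, -256, -1024, …
L₀ from L_f via x↦r, Dx↦r'^{-1}Dx.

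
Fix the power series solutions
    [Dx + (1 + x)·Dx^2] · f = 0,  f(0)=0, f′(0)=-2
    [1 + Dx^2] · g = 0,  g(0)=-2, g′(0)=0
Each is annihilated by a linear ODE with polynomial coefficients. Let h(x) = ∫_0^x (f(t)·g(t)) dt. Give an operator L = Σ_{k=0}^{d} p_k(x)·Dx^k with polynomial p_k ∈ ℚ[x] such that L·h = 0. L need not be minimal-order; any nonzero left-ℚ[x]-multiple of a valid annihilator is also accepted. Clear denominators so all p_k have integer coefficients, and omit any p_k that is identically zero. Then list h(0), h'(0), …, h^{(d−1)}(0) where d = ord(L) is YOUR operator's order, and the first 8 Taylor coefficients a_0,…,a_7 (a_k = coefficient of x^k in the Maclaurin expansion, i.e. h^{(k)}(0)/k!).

f: a_k = 0, -2, 1, -2/3, 1/2, -2/5, 1/3, -2/7, …
g: a_k = -2, 0, 1, 0, -1/12, 0, 1/360, 0, …
f·g: L₀ = L_f ⊗_s L_g, ord ≤ 2·2.
h=∫h₀ ⇒ L = L₀·Dx.
L = (-3 + 6·x + 19·x^2 + 16·x^3 + 4·x^4)·Dx + (4 + 20·x + 24·x^2 + 8·x^3)·Dx^2 + (20·x + 42·x^2 + 32·x^3 + 8·x^4)·Dx^3 + (4 + 20·x + 24·x^2 + 8·x^3)·Dx^4 + (3 + 14·x + 23·x^2 + 16·x^3 + 4·x^4)·Dx^5  (order 5).
h: a_k = 0, 0, 2, -2/3, -1/6, 0, 1/20, -1/28, …
ICs: h(0) = 0, h′(0) = 0, h′′(0) = 4, h′′′(0) = -4, h′′′′(0) = -4.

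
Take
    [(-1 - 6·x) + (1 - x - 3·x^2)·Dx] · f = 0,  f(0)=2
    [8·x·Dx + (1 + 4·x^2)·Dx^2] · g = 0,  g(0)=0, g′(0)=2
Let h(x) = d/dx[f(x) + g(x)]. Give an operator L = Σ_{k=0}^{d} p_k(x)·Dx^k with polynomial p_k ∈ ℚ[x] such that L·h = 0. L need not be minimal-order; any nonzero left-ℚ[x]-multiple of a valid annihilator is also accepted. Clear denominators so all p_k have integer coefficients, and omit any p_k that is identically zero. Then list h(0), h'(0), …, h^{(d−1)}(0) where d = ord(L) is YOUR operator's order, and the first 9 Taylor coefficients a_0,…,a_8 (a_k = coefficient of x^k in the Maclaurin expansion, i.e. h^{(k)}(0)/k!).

f: a_k = 2, 2, 8, 14, 38, 80, 194, 434, 1016, …
g: a_k = 0, 2, 0, -8/3, 0, 32/5, 0, -128/7, 0, …
h₀=f+g: left-lcm gives L₀, ord ≤ 3.
h₀' ⇒ L via d/dx closure of L₀.
L = (-32 + 128·x + 1488·x^2 + 2880·x^3 + 8424·x^4 + 2592·x^6) + (25 + 160·x + 214·x^2 + 1188·x^3 + 2628·x^4 + 6264·x^5 + 432·x^6 + 2592·x^7)·Dx + (-4 - 9·x - 54·x^2 + 66·x^3 + x^4 + 444·x^5 + 720·x^6 + 144·x^7 + 432·x^8)·Dx^2  (order 2).
h: a_k = 4, 16, 34, 152, 432, 1164, 2910, 8128, 21374, …
ICs: h(0) = 4, h′(0) = 16.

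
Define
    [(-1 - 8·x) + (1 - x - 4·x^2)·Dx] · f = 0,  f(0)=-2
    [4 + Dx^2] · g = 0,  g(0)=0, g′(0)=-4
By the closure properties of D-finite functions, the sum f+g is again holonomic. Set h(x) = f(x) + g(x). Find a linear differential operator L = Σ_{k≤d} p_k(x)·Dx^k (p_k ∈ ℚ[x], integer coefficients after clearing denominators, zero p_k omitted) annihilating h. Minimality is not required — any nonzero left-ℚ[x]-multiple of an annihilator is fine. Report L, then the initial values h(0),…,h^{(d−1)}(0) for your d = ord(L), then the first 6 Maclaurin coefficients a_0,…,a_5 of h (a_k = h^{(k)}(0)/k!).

L = (116 + 1008·x + 968·x^2 + 2688·x^3 + 640·x^4 + 1024·x^5) + (-28 - 4·x + 8·x^2 + 200·x^3 + 480·x^4 + 384·x^5 + 512·x^6)·Dx + (29 + 252·x + 242·x^2 + 672·x^3 + 160·x^4 + 256·x^5)·Dx^2 + (-7 - x + 2·x^2 + 50·x^3 + 120·x^4 + 96·x^5 + 128·x^6)·Dx^3  (order 3).
h: a_k = -2, -6, -10, -46/3, -58, -1958/15, …
ICs: h(0) = -2, h′(0) = -6, h′′(0) = -20.

f: a_k = -2, -2, -10, -18, -58, -130, …
g: a_k = 0, -4, 0, 8/3, 0, -8/15, …
L₀ := lclm(L_f,L_g); ord L₀ ≤ 1+2.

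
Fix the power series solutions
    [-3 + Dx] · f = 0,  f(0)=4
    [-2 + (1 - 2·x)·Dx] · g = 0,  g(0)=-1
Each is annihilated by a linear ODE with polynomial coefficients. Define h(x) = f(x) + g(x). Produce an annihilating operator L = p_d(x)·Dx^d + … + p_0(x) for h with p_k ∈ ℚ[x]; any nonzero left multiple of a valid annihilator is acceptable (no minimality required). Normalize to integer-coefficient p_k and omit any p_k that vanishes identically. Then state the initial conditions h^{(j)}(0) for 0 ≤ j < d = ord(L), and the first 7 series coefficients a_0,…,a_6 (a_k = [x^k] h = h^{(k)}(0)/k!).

L = (6 + 36·x) + (1 - 36·x + 36·x^2)·Dx + (-1 + 8·x - 12·x^2)·Dx^2  (order 2).
h: a_k = 3, 10, 14, 10, -5/2, -239/10, -1199/20, …
ICs: h(0) = 3, h′(0) = 10.

f: a_k = 4, 12, 18, 18, 27/2, 81/10, 81/20, …
g: a_k = -1, -2, -4, -8, -16, -32, -64, …
L₀ := lclm(L_f,L_g); ord L₀ ≤ 1+1.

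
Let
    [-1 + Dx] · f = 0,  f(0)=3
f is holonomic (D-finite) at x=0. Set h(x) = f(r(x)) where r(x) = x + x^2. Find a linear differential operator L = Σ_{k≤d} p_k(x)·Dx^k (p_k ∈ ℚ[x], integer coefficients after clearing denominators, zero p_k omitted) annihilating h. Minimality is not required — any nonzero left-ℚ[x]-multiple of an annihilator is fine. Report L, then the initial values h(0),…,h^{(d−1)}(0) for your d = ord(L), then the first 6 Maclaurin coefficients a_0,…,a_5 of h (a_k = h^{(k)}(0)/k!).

f: a_k = 3, 3, 3/2, 1/2, 1/8, 1/40, …
Change of var in L_f (x↦r) gives L₀.
L = (-1 - 2·x) + Dx  (order 1).
h: a_k = 3, 3, 9/2, 7/2, 25/8, 81/40, …
ICs: h(0) = 3.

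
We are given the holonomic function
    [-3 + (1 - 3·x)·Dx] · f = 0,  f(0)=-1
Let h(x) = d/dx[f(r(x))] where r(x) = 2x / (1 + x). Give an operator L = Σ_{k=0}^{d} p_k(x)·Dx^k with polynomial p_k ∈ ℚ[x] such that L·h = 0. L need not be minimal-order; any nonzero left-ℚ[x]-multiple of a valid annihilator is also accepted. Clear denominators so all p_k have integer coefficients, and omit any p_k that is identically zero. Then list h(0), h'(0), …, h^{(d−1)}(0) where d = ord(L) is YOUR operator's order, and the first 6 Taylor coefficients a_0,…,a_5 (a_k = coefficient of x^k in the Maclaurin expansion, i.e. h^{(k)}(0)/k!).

f: a_k = -1, -3, -9, -27, -81, -243, …
Change of var in L_f (x↦r) gives L₀.
Derive L from L₀ (diff closure).
L = 10 + (-1 + 5·x)·Dx  (order 1).
h: a_k = -6, -60, -450, -3000, -18750, -112500, …
ICs: h(0) = -6.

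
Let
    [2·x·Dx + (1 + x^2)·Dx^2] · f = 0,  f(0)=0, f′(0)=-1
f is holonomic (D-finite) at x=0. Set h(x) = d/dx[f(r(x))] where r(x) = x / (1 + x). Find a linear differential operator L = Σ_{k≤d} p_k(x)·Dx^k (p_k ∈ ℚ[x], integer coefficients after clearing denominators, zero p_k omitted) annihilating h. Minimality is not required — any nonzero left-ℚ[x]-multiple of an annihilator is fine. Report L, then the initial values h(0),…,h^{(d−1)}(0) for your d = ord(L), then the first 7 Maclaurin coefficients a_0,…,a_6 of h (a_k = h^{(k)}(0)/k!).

L = (2 + 4·x) + (1 + 2·x + 2·x^2)·Dx  (order 1).
h: a_k = -1, 2, -2, 0, 4, -8, 8, …
ICs: h(0) = -1.

f: a_k = 0, -1, 0, 1/3, 0, -1/5, 0, …
f∘r: x↦r, Dx↦Dx/r' in L_f ⇒ L₀.
Differentiate: ansatz ord ≤ ord L₀ ⇒ L.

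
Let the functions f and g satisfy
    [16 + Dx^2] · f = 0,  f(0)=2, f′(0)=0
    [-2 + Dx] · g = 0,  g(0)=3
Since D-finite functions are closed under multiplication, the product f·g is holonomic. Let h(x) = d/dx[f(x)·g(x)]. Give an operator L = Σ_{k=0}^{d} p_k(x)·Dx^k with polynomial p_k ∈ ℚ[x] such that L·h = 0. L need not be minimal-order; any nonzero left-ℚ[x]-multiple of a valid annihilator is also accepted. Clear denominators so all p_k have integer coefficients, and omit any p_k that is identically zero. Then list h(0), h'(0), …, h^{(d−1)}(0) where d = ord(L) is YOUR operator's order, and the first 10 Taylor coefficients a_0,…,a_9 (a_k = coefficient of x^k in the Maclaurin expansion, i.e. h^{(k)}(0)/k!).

L = 20 - 4·Dx + Dx^2  (order 2).
h: a_k = 12, -72, -264, -112, 328, 1872/5, 464/15, -16864/105, -9592/105, 1264/315, …
ICs: h(0) = 12, h′(0) = -72.

f: a_k = 2, 0, -16, 0, 64/3, 0, -512/45, 0, 1024/315, 0, …
g: a_k = 3, 6, 6, 4, 2, 4/5, 4/15, 8/105, 2/105, 4/945, …
Sym-product of L_f,L_g gives L₀ (≤ ord 2).
Derive L from L₀ (diff closure).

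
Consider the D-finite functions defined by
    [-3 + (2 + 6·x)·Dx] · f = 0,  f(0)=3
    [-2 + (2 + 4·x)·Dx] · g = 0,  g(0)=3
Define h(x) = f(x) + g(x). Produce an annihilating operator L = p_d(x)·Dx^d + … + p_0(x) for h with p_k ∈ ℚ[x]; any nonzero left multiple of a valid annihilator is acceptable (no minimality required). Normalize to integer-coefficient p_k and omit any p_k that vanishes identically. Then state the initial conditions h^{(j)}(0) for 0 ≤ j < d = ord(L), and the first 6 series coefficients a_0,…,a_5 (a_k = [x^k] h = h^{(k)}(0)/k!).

f: a_k = 3, 9/2, -27/8, 81/16, -1215/128, 5103/256, …
g: a_k = 3, 3, -3/2, 3/2, -15/8, 21/8, …
Weyl lclm of L_f,L_g ⇒ L₀ (ord ≤ 2).
L = -3 + (5 + 12·x)·Dx + (2 + 10·x + 12·x^2)·Dx^2  (order 2).
h: a_k = 6, 15/2, -39/8, 105/16, -1455/128, 5775/256, …
ICs: h(0) = 6, h′(0) = 15/2.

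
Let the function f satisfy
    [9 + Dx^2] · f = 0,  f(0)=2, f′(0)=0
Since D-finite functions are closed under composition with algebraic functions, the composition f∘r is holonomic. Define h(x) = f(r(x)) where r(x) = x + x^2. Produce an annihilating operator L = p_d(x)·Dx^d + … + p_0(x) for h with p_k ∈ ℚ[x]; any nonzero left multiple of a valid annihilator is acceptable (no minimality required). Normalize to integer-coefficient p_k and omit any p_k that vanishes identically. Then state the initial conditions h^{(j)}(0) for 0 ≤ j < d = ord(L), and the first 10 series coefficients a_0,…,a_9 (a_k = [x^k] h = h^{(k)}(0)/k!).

L = (9 + 54·x + 108·x^2 + 72·x^3) - 2·Dx + (1 + 2·x)·Dx^2  (order 2).
h: a_k = 2, 0, -9, -18, -9/4, 27, 1539/40, 297/20, -52191/2240, -10611/280, …
ICs: h(0) = 2, h′(0) = 0.

f: a_k = 2, 0, -9, 0, 27/4, 0, -81/40, 0, 729/2240, 0, …
f∘r: x↦r, Dx↦Dx/r' in L_f ⇒ L₀.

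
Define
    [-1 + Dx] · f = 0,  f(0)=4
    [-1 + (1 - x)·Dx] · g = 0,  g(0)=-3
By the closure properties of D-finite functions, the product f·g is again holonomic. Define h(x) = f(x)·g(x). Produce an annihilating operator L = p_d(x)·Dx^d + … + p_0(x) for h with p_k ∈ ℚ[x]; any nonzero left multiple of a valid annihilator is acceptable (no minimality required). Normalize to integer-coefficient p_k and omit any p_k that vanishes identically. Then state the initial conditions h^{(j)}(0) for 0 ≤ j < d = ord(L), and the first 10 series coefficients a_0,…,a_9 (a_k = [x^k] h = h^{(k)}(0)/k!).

f: a_k = 4, 4, 2, 2/3, 1/6, 1/30, 1/180, 1/1260, 1/10080, 1/90720, …
g: a_k = -3, -3, -3, -3, -3, -3, -3, -3, -3, -3, …
L₀ := L_f ⊗_s L_g (sym. prod.), ord ≤ 1.
L = (2 - x) + (-1 + x)·Dx  (order 1).
h: a_k = -12, -24, -30, -32, -65/2, -163/5, -1957/60, -685/21, -109601/3360, -98641/3024, …
ICs: h(0) = -12.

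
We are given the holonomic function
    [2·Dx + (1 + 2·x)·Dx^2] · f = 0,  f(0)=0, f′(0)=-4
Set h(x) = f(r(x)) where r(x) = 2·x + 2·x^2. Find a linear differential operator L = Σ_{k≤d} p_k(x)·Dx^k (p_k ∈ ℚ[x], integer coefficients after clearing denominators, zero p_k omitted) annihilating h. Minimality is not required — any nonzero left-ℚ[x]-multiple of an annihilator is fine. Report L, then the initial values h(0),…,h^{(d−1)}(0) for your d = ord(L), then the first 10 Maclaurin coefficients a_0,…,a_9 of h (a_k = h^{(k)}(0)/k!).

f: a_k = 0, -4, 4, -16/3, 8, -64/5, 64/3, -256/7, 64, -1024/9, …
f∘r: x↦r, Dx↦Dx/r' in L_f ⇒ L₀.
L = 2·Dx + (1 + 2·x)·Dx^2  (order 2).
h: a_k = 0, -8, 8, -32/3, 16, -128/5, 128/3, -512/7, 128, -2048/9, …
ICs: h(0) = 0, h′(0) = -8.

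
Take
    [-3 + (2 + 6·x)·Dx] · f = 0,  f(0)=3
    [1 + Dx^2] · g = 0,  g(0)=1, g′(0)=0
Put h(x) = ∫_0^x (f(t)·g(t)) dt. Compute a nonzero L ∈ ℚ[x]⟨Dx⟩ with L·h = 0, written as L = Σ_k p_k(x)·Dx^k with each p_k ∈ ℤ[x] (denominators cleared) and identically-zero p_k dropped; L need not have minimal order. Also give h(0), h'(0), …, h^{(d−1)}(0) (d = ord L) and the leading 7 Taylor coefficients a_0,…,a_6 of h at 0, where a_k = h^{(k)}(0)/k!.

L = (31 + 24·x + 36·x^2)·Dx + (-12 - 36·x)·Dx^2 + (4 + 24·x + 36·x^2)·Dx^3  (order 3).
h: a_k = 0, 3, 9/4, -13/8, 45/64, -983/640, 1501/512, …
ICs: h(0) = 0, h′(0) = 3, h′′(0) = 9/2.

f: a_k = 3, 9/2, -27/8, 81/16, -1215/128, 5103/256, -45927/1024, …
g: a_k = 1, 0, -1/2, 0, 1/24, 0, -1/720, …
f·g: L₀ = L_f ⊗_s L_g, ord ≤ 1·2.
∫: right-multiply L₀ by Dx.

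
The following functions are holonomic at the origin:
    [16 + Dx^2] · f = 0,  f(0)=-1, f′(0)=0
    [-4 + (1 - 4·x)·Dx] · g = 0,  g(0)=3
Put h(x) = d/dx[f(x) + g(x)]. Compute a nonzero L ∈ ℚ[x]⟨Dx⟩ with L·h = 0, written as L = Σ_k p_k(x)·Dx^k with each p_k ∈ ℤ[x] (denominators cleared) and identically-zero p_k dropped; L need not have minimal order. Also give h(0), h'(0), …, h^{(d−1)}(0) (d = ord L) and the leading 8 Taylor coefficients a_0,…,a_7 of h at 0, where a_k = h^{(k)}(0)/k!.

L = (1664 - 1024·x + 2048·x^2) + (-112 + 576·x - 768·x^2 + 1024·x^3)·Dx + (104 - 64·x + 128·x^2)·Dx^2 + (-7 + 36·x - 48·x^2 + 64·x^3)·Dx^3  (order 3).
h: a_k = 12, 112, 576, 9088/3, 15360, 1106432/15, 344064, 495448064/315, …
ICs: h(0) = 12, h′(0) = 112, h′′(0) = 1152.

f: a_k = -1, 0, 8, 0, -32/3, 0, 256/45, 0, …
g: a_k = 3, 12, 48, 192, 768, 3072, 12288, 49152, …
h₀=f+g: left-lcm gives L₀, ord ≤ 3.
Derive L from L₀ (diff closure).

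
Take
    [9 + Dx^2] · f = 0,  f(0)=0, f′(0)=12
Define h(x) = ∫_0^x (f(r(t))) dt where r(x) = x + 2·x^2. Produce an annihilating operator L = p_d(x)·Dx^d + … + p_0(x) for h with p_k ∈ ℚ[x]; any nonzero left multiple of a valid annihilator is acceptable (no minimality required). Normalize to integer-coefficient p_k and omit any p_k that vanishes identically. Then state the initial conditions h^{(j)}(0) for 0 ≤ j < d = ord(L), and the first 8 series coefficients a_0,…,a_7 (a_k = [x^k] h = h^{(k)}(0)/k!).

f: a_k = 0, 12, 0, -18, 0, 81/10, 0, -243/140, …
h₀=f(r): pull back L_f along r ⇒ L₀.
h=∫₀ˣh₀: take L = L₀·Dx.
L = (9 + 108·x + 432·x^2 + 576·x^3)·Dx - 4·Dx^2 + (1 + 4·x)·Dx^3  (order 3).
h: a_k = 0, 0, 6, 8, -9/2, -108/5, -693/20, -9, …
ICs: h(0) = 0, h′(0) = 0, h′′(0) = 12.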